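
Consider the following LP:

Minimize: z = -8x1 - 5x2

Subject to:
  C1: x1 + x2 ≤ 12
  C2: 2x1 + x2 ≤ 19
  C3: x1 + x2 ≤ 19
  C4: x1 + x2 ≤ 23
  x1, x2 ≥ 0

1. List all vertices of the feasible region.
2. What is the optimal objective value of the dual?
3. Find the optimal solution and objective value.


1. (0, 0), (9.5, 0), (7, 5), (0, 12)
2. -81
3. x1 = 7, x2 = 5, z = -81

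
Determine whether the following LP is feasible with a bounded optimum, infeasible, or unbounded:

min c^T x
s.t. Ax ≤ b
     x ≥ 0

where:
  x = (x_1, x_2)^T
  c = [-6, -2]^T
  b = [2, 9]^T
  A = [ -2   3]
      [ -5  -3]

Unbounded (objective can decrease without bound)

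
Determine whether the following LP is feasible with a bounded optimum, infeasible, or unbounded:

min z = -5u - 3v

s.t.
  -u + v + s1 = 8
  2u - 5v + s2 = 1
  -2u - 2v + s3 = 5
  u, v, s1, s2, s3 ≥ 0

Unbounded (objective can decrease without bound)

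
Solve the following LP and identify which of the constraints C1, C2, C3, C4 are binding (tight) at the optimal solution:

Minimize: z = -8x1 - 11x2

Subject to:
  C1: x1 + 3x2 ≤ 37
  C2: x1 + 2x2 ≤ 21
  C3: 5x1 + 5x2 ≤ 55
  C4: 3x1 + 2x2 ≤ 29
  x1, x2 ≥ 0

At x1 = 1, x2 = 10, compute slack b - a·x for each constraint:
  C1: 37 − 31 = 6  (slack)
  C2: 21 − 21 = 0  (binding)
  C3: 55 − 55 = 0  (binding)
  C4: 29 − 23 = 6  (slack)

Optimal: x1 = 1, x2 = 10
Binding: C2, C3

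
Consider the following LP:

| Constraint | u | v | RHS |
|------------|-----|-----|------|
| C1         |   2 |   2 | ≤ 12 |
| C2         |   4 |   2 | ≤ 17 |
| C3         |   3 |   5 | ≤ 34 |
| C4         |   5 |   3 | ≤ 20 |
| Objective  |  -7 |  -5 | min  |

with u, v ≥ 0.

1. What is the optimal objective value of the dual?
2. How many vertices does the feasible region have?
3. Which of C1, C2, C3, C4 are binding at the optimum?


1. -32
2. 4
3. C1, C4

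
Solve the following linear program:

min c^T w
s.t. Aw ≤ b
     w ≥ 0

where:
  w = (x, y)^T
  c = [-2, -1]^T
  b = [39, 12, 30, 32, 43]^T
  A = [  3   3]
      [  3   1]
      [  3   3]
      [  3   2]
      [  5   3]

Evaluate the objective at each vertex of the feasible region:
  z(0, 0) = 0
  z(4, 0) = -8
  z(1, 9) = -11  ←
  z(0, 10) = -10
The minimum is at x = 1, y = 9.

x = 1, y = 9, z = -11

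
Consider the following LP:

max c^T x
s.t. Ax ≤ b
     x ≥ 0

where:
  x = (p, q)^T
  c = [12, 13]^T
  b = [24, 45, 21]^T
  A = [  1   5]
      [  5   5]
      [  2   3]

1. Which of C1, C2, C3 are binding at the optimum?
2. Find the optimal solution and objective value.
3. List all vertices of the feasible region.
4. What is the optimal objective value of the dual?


1. C2, C3
2. p = 6, q = 3, z = 111
3. (0, 0), (9, 0), (6, 3), (4.714, 3.857), (0, 4.8)
4. 111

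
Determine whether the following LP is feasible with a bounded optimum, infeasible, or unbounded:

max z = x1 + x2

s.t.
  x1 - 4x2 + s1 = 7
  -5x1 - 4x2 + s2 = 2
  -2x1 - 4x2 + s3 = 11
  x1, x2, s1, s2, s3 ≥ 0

Unbounded (objective can increase without bound)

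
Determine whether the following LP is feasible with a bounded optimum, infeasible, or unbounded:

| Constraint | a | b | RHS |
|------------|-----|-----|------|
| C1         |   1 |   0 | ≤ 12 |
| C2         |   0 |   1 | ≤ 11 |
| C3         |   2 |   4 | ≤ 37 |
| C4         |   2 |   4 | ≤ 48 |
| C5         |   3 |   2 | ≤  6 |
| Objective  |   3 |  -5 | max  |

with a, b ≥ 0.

Feasible with a bounded optimal solution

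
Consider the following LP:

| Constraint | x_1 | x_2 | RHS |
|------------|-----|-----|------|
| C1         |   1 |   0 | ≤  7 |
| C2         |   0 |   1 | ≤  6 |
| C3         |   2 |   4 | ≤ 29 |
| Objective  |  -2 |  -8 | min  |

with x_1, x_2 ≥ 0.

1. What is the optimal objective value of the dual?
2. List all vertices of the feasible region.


1. -53
2. (0, 0), (7, 0), (7, 3.75), (2.5, 6), (0, 6)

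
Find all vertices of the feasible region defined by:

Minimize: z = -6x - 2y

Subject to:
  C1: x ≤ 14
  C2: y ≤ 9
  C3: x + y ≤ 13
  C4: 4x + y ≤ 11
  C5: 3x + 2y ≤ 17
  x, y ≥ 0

(0, 0), (2.75, 0), (1, 7), (0, 8.5)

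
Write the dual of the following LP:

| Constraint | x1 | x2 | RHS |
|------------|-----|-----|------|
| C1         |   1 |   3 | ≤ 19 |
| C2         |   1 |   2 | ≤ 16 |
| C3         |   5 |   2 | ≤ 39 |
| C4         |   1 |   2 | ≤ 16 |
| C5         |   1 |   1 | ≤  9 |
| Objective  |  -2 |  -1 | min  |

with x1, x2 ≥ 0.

Primal min cᵀx s.t. Ax ≤ b, x ≥ 0  →  Dual max −bᵀy s.t. Aᵀy ≥ −c, y ≥ 0.

Maximize: z = -19y1 - 16y2 - 39y3 - 16y4 - 9y5

Subject to:
  y1 + y2 + 5y3 + y4 + y5 ≥ 2
  3y1 + 2y2 + 2y3 + 2y4 + y5 ≥ 1
  y1, y2, y3, y4, y5 ≥ 0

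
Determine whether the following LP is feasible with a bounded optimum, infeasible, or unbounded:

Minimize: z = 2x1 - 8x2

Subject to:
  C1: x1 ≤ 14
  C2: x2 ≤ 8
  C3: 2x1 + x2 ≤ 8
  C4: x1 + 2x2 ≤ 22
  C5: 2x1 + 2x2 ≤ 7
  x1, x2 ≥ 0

Feasible with a bounded optimal solution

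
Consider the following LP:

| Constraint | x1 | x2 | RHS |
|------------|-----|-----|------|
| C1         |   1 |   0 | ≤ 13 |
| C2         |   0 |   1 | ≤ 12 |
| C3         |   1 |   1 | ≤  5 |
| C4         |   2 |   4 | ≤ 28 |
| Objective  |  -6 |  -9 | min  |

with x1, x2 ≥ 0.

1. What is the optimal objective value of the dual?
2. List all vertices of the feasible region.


1. -45
2. (0, 0), (5, 0), (0, 5)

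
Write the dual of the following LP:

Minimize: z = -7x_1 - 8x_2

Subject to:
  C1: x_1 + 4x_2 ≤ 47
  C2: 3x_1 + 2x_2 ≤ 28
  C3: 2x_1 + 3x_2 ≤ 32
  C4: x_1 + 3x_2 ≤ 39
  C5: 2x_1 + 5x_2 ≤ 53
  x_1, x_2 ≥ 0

Primal min cᵀx s.t. Ax ≤ b, x ≥ 0  →  Dual max −bᵀy s.t. Aᵀy ≥ −c, y ≥ 0.

Maximize: z = -47y1 - 28y2 - 32y3 - 39y4 - 53y5

Subject to:
  y1 + 3y2 + 2y3 + y4 + 2y5 ≥ 7
  4y1 + 2y2 + 3y3 + 3y4 + 5y5 ≥ 8
  y1, y2, y3, y4, y5 ≥ 0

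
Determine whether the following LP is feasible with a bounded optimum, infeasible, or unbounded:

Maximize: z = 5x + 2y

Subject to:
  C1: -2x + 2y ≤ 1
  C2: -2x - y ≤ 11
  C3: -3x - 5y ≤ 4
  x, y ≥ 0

Unbounded (objective can increase without bound)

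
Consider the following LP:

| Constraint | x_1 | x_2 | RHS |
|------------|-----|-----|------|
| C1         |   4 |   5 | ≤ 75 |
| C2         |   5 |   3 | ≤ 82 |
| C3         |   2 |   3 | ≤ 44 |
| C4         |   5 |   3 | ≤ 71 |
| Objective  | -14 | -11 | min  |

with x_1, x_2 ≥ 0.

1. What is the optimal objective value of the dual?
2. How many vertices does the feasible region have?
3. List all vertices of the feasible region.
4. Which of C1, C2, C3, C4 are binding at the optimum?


1. -217
2. 5
3. (0, 0), (14.2, 0), (10, 7), (2.5, 13), (0, 14.67)
4. C1, C4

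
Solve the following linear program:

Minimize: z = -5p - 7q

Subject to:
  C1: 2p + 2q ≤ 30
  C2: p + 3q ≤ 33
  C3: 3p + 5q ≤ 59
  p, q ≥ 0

Evaluate the objective at each vertex of the feasible region:
  z(0, 0) = 0
  z(15, 0) = -75
  z(8, 7) = -89  ←
  z(3, 10) = -85
  z(0, 11) = -77
The minimum is at p = 8, q = 7.

p = 8, q = 7, z = -89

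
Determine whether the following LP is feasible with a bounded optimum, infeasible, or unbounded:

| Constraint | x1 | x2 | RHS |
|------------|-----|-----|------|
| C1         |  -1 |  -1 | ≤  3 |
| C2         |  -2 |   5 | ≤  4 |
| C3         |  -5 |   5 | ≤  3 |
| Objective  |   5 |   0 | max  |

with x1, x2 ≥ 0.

Unbounded (objective can increase without bound)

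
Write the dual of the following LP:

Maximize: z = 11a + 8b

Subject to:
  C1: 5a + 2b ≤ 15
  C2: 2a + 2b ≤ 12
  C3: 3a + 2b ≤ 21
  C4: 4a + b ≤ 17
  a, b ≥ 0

Primal max cᵀx s.t. Ax ≤ b, x ≥ 0  →  Dual min bᵀy s.t. Aᵀy ≥ c, y ≥ 0.

Minimize: z = 15y1 + 12y2 + 21y3 + 17y4

Subject to:
  5y1 + 2y2 + 3y3 + 4y4 ≥ 11
  2y1 + 2y2 + 2y3 + y4 ≥ 8
  y1, y2, y3, y4 ≥ 0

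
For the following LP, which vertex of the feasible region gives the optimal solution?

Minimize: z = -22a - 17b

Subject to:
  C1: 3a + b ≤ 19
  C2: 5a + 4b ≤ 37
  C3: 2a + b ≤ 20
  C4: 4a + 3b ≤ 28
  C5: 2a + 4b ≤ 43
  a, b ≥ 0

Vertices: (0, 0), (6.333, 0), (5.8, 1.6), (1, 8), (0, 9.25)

Evaluate the objective at each vertex of the feasible region:
  z(0, 0) = 0
  z(6.333, 0) = -139.3
  z(5.8, 1.6) = -154.8
  z(1, 8) = -158  ←
  z(0, 9.25) = -157.2
The minimum is at a = 1, b = 8.

(1, 8)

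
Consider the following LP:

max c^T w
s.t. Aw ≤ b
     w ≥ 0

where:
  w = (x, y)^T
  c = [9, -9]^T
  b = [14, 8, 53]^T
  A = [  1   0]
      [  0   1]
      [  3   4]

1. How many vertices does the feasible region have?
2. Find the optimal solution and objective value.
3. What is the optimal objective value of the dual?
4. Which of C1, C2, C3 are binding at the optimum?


1. 5
2. x = 14, y = 0, z = 126
3. 126
4. C1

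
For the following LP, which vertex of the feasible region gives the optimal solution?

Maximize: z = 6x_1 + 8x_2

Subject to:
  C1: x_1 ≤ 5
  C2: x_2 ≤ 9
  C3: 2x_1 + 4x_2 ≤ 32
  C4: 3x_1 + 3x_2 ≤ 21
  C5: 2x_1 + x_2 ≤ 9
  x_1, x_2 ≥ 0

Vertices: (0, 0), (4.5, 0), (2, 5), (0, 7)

Evaluate the objective at each vertex of the feasible region:
  z(0, 0) = 0
  z(4.5, 0) = 27
  z(2, 5) = 52
  z(0, 7) = 56  ←
The maximum is at x_1 = 0, x_2 = 7.

(0, 7)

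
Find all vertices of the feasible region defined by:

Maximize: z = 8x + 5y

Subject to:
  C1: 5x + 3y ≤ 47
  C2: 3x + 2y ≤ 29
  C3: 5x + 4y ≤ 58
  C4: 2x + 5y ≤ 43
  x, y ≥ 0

(0, 0), (9.4, 0), (7, 4), (5.364, 6.455), (0, 8.6)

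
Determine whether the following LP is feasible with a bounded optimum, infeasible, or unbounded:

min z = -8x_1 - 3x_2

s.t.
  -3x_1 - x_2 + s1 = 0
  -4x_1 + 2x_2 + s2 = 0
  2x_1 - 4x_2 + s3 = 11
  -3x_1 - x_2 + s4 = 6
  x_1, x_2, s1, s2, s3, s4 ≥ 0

Unbounded (objective can decrease without bound)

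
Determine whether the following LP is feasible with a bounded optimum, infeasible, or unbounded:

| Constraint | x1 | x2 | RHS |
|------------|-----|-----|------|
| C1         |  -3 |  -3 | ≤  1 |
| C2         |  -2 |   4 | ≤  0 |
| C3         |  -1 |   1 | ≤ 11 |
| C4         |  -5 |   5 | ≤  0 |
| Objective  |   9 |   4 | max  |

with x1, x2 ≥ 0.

Unbounded (objective can increase without bound)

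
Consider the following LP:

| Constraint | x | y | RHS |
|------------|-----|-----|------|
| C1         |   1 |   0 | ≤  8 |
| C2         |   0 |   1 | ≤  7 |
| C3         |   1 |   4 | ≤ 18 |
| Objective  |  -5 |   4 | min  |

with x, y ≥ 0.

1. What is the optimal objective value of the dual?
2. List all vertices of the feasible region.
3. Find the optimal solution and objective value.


1. -40
2. (0, 0), (8, 0), (8, 2.5), (0, 4.5)
3. x = 8, y = 0, z = -40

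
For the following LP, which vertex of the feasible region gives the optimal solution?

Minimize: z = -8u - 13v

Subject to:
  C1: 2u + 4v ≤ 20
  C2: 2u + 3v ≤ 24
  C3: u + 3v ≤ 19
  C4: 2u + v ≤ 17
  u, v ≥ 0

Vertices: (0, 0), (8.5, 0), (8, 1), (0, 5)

Evaluate the objective at each vertex of the feasible region:
  z(0, 0) = 0
  z(8.5, 0) = -68
  z(8, 1) = -77  ←
  z(0, 5) = -65
The minimum is at u = 8, v = 1.

(8, 1)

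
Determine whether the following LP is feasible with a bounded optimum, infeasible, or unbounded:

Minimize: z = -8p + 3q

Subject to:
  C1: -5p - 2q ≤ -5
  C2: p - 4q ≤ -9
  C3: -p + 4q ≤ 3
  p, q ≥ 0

Infeasible (no feasible solution exists)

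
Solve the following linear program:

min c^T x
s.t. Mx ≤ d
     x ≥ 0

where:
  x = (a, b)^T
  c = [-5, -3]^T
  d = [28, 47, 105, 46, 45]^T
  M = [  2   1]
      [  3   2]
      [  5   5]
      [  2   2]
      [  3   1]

Evaluate the objective at each vertex of the feasible region:
  z(0, 0) = 0
  z(14, 0) = -70
  z(9, 10) = -75  ←
  z(5, 16) = -73
  z(0, 21) = -63
The minimum is at a = 9, b = 10.

a = 9, b = 10, z = -75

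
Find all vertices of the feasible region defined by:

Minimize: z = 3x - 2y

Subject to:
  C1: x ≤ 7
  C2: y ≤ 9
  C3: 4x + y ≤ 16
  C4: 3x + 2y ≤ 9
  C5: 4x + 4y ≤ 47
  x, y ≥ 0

(0, 0), (3, 0), (0, 4.5)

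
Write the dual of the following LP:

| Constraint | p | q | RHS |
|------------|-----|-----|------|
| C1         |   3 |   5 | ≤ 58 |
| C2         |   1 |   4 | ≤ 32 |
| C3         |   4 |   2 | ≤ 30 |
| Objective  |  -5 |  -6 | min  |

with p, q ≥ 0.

Primal min cᵀx s.t. Ax ≤ b, x ≥ 0  →  Dual max −bᵀy s.t. Aᵀy ≥ −c, y ≥ 0.

Maximize: z = -58y1 - 32y2 - 30y3

Subject to:
  3y1 + y2 + 4y3 ≥ 5
  5y1 + 4y2 + 2y3 ≥ 6
  y1, y2, y3 ≥ 0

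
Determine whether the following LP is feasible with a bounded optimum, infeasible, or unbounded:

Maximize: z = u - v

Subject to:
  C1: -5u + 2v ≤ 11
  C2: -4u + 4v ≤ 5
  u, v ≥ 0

Unbounded (objective can increase without bound)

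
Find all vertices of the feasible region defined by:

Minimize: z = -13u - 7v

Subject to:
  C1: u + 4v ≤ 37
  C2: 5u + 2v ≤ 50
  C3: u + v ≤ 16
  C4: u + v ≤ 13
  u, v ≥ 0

(0, 0), (10, 0), (8, 5), (5, 8), (0, 9.25)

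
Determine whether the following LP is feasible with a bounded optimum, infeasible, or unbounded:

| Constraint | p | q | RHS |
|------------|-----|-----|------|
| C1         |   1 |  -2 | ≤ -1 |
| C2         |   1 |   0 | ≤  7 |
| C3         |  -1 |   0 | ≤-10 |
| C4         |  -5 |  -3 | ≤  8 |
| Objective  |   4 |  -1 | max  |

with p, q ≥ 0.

Infeasible (no feasible solution exists)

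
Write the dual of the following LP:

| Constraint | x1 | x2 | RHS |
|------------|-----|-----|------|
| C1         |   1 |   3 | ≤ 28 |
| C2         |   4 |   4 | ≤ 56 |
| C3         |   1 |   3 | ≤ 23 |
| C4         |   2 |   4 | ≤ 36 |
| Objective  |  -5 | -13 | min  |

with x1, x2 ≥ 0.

Primal min cᵀx s.t. Ax ≤ b, x ≥ 0  →  Dual max −bᵀy s.t. Aᵀy ≥ −c, y ≥ 0.

Maximize: z = -28y1 - 56y2 - 23y3 - 36y4

Subject to:
  y1 + 4y2 + y3 + 2y4 ≥ 5
  3y1 + 4y2 + 3y3 + 4y4 ≥ 13
  y1, y2, y3, y4 ≥ 0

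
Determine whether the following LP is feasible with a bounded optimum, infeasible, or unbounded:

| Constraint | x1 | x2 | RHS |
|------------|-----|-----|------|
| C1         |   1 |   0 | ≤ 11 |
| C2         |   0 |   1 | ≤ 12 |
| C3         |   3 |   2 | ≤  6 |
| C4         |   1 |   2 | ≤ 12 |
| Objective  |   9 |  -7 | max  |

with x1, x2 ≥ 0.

Feasible with a bounded optimal solution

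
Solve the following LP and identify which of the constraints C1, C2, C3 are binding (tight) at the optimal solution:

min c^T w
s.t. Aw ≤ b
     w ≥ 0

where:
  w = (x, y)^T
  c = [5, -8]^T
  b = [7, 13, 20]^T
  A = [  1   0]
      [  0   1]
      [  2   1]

At x = 0, y = 13, compute slack b - a·x for each constraint:
  C1: 7 − 0 = 7  (slack)
  C2: 13 − 13 = 0  (binding)
  C3: 20 − 13 = 7  (slack)

Optimal: x = 0, y = 13
Binding: C2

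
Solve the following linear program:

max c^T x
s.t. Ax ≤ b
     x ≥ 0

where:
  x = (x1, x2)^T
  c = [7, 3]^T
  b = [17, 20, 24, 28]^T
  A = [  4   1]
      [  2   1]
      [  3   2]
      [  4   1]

Evaluate the objective at each vertex of the feasible region:
  z(0, 0) = 0
  z(4.25, 0) = 29.75
  z(2, 9) = 41  ←
  z(0, 12) = 36
The maximum is at x1 = 2, x2 = 9.

x1 = 2, x2 = 9, z = 41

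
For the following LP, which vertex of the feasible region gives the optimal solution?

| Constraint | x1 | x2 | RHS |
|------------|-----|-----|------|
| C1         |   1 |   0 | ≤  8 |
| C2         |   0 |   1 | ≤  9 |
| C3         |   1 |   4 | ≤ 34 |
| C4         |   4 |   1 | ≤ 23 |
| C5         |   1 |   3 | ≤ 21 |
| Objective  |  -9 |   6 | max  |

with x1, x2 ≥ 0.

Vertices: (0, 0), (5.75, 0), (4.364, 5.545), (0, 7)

Evaluate the objective at each vertex of the feasible region:
  z(0, 0) = 0
  z(5.75, 0) = -51.75
  z(4.364, 5.545) = -6
  z(0, 7) = 42  ←
The maximum is at x1 = 0, x2 = 7.

(0, 7)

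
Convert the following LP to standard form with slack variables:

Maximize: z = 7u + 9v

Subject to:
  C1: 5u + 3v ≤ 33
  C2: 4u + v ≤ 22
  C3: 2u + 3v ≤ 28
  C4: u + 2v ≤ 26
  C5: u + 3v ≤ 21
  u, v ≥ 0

max z = 7u + 9v

s.t.
  5u + 3v + s1 = 33
  4u + v + s2 = 22
  2u + 3v + s3 = 28
  u + 2v + s4 = 26
  u + 3v + s5 = 21
  u, v, s1, s2, s3, s4, s5 ≥ 0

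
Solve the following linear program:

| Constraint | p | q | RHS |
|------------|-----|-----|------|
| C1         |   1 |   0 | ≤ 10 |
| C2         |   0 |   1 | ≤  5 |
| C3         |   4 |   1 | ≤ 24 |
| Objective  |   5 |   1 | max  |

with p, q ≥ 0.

Evaluate the objective at each vertex of the feasible region:
  z(0, 0) = 0
  z(6, 0) = 30  ←
  z(4.75, 5) = 28.75
  z(0, 5) = 5
The maximum is at p = 6, q = 0.

p = 6, q = 0, z = 30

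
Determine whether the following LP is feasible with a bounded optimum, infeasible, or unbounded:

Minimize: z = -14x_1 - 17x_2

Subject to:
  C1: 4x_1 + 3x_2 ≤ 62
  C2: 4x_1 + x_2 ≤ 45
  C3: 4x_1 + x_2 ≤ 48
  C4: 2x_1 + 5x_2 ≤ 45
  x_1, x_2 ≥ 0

Feasible with a bounded optimal solution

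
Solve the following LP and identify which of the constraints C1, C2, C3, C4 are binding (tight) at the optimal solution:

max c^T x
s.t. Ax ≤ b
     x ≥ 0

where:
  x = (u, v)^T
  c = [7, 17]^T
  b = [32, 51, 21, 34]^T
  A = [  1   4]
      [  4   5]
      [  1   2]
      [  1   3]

At u = 4, v = 7, compute slack b - a·x for each constraint:
  C1: 32 − 32 = 0  (binding)
  C2: 51 − 51 = 0  (binding)
  C3: 21 − 18 = 3  (slack)
  C4: 34 − 25 = 9  (slack)

Optimal: u = 4, v = 7
Binding: C1, C2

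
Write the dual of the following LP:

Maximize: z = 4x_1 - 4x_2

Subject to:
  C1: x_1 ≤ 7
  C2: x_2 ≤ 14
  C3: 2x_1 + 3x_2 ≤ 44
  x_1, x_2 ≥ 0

Primal max cᵀx s.t. Ax ≤ b, x ≥ 0  →  Dual min bᵀy s.t. Aᵀy ≥ c, y ≥ 0.

Minimize: z = 7y1 + 14y2 + 44y3

Subject to:
  y1 + 2y3 ≥ 4
  y2 + 3y3 ≥ -4
  y1, y2, y3 ≥ 0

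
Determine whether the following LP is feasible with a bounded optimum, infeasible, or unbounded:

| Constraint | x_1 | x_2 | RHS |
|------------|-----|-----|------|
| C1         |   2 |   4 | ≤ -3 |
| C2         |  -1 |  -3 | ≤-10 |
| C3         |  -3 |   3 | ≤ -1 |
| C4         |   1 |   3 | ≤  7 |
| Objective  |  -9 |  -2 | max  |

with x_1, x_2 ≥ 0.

Infeasible (no feasible solution exists)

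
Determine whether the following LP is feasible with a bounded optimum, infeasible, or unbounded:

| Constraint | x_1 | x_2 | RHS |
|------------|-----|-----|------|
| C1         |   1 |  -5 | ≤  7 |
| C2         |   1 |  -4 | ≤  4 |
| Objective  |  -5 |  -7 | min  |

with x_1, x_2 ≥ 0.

Unbounded (objective can decrease without bound)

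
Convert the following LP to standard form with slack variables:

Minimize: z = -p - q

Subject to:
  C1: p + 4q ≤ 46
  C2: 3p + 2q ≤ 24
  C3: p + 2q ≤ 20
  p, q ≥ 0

min z = -p - q

s.t.
  p + 4q + s1 = 46
  3p + 2q + s2 = 24
  p + 2q + s3 = 20
  p, q, s1, s2, s3 ≥ 0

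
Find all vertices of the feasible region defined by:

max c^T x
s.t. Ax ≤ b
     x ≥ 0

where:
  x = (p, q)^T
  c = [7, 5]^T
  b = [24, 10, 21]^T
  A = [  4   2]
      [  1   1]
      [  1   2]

(0, 0), (6, 0), (2, 8), (0, 10)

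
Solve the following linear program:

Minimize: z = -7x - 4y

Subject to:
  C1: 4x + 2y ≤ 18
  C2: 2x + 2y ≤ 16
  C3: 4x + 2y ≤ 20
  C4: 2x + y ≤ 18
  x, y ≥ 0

Evaluate the objective at each vertex of the feasible region:
  z(0, 0) = 0
  z(4.5, 0) = -31.5
  z(1, 7) = -35  ←
  z(0, 8) = -32
The minimum is at x = 1, y = 7.

x = 1, y = 7, z = -35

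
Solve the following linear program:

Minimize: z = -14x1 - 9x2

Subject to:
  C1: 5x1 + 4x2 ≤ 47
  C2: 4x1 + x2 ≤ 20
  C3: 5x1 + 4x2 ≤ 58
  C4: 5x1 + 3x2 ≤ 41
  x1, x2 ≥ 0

Evaluate the objective at each vertex of the feasible region:
  z(0, 0) = 0
  z(5, 0) = -70
  z(3, 8) = -114  ←
  z(0, 11.75) = -105.8
The minimum is at x1 = 3, x2 = 8.

x1 = 3, x2 = 8, z = -114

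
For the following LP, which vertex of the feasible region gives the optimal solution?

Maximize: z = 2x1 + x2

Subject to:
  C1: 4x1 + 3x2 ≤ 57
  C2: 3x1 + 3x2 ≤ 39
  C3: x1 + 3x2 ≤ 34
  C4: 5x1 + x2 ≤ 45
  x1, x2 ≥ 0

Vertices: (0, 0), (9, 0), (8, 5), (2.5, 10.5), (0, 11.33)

Evaluate the objective at each vertex of the feasible region:
  z(0, 0) = 0
  z(9, 0) = 18
  z(8, 5) = 21  ←
  z(2.5, 10.5) = 15.5
  z(0, 11.33) = 11.33
The maximum is at x1 = 8, x2 = 5.

(8, 5)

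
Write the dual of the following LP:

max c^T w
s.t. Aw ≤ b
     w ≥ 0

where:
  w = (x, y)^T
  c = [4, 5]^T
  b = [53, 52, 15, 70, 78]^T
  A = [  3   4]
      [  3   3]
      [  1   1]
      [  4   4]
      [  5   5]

Primal max cᵀx s.t. Ax ≤ b, x ≥ 0  →  Dual min bᵀy s.t. Aᵀy ≥ c, y ≥ 0.

Minimize: z = 53y1 + 52y2 + 15y3 + 70y4 + 78y5

Subject to:
  3y1 + 3y2 + y3 + 4y4 + 5y5 ≥ 4
  4y1 + 3y2 + y3 + 4y4 + 5y5 ≥ 5
  y1, y2, y3, y4, y5 ≥ 0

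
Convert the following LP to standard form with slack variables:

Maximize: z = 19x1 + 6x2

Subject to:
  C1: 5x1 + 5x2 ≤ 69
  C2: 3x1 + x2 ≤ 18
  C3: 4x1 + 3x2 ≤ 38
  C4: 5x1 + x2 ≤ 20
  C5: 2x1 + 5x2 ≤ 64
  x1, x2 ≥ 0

max z = 19x1 + 6x2

s.t.
  5x1 + 5x2 + s1 = 69
  3x1 + x2 + s2 = 18
  4x1 + 3x2 + s3 = 38
  5x1 + x2 + s4 = 20
  2x1 + 5x2 + s5 = 64
  x1, x2, s1, s2, s3, s4, s5 ≥ 0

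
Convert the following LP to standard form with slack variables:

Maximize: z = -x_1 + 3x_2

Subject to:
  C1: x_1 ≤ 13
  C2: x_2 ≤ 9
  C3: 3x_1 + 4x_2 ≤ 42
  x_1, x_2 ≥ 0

max z = -x_1 + 3x_2

s.t.
  x_1 + s1 = 13
  x_2 + s2 = 9
  3x_1 + 4x_2 + s3 = 42
  x_1, x_2, s1, s2, s3 ≥ 0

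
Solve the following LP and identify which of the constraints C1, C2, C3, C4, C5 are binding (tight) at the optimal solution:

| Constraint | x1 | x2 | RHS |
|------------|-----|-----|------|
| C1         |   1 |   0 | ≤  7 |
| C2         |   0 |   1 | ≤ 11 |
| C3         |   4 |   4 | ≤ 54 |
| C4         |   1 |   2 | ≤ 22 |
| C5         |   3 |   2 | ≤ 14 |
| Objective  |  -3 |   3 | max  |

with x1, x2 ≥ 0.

At x1 = 0, x2 = 7, compute slack b - a·x for each constraint:
  C1: 7 − 0 = 7  (slack)
  C2: 11 − 7 = 4  (slack)
  C3: 54 − 28 = 26  (slack)
  C4: 22 − 14 = 8  (slack)
  C5: 14 − 14 = 0  (binding)

Optimal: x1 = 0, x2 = 7
Binding: C5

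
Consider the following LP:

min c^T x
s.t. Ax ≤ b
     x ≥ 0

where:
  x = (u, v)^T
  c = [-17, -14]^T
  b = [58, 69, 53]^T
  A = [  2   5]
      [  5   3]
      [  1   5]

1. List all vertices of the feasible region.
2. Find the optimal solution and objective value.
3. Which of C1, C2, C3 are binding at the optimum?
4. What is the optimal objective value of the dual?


1. (0, 0), (13.8, 0), (9, 8), (5, 9.6), (0, 10.6)
2. u = 9, v = 8, z = -265
3. C1, C2
4. -265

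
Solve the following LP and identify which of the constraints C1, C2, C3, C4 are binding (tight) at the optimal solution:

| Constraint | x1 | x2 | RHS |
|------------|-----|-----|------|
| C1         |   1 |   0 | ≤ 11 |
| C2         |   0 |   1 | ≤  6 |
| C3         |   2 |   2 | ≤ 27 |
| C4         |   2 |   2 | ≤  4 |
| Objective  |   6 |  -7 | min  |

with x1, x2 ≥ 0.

At x1 = 0, x2 = 2, compute slack b - a·x for each constraint:
  C1: 11 − 0 = 11  (slack)
  C2: 6 − 2 = 4  (slack)
  C3: 27 − 4 = 23  (slack)
  C4: 4 − 4 = 0  (binding)

Optimal: x1 = 0, x2 = 2
Binding: C4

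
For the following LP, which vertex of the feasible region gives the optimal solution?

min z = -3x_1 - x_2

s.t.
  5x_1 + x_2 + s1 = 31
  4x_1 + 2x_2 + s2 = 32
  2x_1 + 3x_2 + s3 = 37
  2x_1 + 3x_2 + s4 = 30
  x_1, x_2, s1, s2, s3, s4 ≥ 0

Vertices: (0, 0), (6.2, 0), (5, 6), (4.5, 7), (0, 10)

Evaluate the objective at each vertex of the feasible region:
  z(0, 0) = 0
  z(6.2, 0) = -18.6
  z(5, 6) = -21  ←
  z(4.5, 7) = -20.5
  z(0, 10) = -10
The minimum is at x_1 = 5, x_2 = 6.

(5, 6)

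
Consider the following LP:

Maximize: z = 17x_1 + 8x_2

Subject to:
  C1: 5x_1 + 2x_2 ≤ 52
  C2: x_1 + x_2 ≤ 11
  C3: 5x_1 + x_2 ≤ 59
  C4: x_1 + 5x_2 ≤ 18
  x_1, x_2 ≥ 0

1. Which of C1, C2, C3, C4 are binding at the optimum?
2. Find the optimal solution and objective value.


1. C1, C2
2. x_1 = 10, x_2 = 1, z = 178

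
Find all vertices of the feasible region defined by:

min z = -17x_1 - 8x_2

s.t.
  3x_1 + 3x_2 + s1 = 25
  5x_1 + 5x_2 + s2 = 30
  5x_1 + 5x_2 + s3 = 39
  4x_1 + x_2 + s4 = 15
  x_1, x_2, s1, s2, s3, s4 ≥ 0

(0, 0), (3.75, 0), (3, 3), (0, 6)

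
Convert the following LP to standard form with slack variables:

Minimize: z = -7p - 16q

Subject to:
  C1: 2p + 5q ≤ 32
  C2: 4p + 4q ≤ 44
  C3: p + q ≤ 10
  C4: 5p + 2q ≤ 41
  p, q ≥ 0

min z = -7p - 16q

s.t.
  2p + 5q + s1 = 32
  4p + 4q + s2 = 44
  p + q + s3 = 10
  5p + 2q + s4 = 41
  p, q, s1, s2, s3, s4 ≥ 0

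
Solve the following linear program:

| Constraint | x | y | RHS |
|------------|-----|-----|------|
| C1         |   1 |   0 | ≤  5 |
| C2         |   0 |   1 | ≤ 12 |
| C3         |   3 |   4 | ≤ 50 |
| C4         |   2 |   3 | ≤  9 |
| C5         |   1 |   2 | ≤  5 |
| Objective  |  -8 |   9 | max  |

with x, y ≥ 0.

Evaluate the objective at each vertex of the feasible region:
  z(0, 0) = 0
  z(4.5, 0) = -36
  z(3, 1) = -15
  z(0, 2.5) = 22.5  ←
The maximum is at x = 0, y = 2.5.

x = 0, y = 2.5, z = 22.5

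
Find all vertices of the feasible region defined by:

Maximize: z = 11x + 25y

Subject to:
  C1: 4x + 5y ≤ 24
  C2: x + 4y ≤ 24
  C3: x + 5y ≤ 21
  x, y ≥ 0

(0, 0), (6, 0), (1, 4), (0, 4.2)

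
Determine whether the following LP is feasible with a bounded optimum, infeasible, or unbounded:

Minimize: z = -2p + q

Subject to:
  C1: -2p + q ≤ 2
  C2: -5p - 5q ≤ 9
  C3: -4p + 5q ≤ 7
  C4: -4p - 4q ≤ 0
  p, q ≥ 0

Unbounded (objective can decrease without bound)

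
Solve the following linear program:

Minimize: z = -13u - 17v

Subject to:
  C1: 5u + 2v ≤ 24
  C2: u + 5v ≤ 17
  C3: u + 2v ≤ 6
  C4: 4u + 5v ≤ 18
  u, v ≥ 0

Evaluate the objective at each vertex of the feasible region:
  z(0, 0) = 0
  z(4.5, 0) = -58.5
  z(2, 2) = -60  ←
  z(0, 3) = -51
The minimum is at u = 2, v = 2.

u = 2, v = 2, z = -60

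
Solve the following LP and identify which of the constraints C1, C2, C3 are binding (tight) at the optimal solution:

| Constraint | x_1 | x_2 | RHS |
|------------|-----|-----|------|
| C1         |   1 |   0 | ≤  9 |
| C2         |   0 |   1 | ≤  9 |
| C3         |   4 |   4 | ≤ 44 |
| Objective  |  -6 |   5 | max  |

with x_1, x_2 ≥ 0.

At x_1 = 0, x_2 = 9, compute slack b - a·x for each constraint:
  C1: 9 − 0 = 9  (slack)
  C2: 9 − 9 = 0  (binding)
  C3: 44 − 36 = 8  (slack)

Optimal: x_1 = 0, x_2 = 9
Binding: C2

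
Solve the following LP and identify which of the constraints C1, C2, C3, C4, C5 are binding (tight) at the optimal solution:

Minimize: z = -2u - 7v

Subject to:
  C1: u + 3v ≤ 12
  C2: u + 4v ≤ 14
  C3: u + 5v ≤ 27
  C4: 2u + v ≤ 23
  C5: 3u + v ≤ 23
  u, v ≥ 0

At u = 6, v = 2, compute slack b - a·x for each constraint:
  C1: 12 − 12 = 0  (binding)
  C2: 14 − 14 = 0  (binding)
  C3: 27 − 16 = 11  (slack)
  C4: 23 − 14 = 9  (slack)
  C5: 23 − 20 = 3  (slack)

Optimal: u = 6, v = 2
Binding: C1, C2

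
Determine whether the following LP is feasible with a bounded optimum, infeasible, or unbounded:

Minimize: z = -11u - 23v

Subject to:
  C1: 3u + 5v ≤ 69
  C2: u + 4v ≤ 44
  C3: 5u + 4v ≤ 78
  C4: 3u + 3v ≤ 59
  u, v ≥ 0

Feasible with a bounded optimal solution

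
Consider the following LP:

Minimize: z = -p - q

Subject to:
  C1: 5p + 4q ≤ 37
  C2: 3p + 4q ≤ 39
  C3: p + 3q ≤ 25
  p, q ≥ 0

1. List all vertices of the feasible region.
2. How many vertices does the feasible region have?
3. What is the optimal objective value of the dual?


1. (0, 0), (7.4, 0), (1, 8), (0, 8.333)
2. 4
3. -9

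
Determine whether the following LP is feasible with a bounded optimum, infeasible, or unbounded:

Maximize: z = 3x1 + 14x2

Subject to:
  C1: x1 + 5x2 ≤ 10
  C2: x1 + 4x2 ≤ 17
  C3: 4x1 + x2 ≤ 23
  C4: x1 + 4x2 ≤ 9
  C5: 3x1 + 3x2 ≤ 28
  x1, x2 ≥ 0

Feasible with a bounded optimal solution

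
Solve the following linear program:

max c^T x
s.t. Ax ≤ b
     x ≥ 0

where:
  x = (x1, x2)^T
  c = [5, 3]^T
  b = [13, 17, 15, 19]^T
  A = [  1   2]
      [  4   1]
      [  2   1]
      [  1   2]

Evaluate the objective at each vertex of the feasible region:
  z(0, 0) = 0
  z(4.25, 0) = 21.25
  z(3, 5) = 30  ←
  z(0, 6.5) = 19.5
The maximum is at x1 = 3, x2 = 5.

x1 = 3, x2 = 5, z = 30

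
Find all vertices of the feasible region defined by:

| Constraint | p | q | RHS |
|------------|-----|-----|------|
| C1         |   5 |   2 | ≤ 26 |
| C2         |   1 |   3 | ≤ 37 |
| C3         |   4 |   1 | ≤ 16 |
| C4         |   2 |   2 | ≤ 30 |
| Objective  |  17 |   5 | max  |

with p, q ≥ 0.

(0, 0), (4, 0), (2, 8), (0.3077, 12.23), (0, 12.33)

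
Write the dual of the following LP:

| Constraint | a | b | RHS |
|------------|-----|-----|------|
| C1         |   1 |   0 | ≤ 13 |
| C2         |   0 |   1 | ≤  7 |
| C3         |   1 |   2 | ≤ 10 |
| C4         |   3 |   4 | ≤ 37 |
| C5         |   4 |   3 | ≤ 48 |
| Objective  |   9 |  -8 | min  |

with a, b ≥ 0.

Primal min cᵀx s.t. Ax ≤ b, x ≥ 0  →  Dual max −bᵀy s.t. Aᵀy ≥ −c, y ≥ 0.

Maximize: z = -13y1 - 7y2 - 10y3 - 37y4 - 48y5

Subject to:
  y1 + y3 + 3y4 + 4y5 ≥ -9
  y2 + 2y3 + 4y4 + 3y5 ≥ 8
  y1, y2, y3, y4, y5 ≥ 0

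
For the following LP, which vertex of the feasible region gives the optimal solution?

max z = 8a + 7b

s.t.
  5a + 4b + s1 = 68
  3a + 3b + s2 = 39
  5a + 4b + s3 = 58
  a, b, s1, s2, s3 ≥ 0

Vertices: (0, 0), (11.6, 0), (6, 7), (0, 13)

Evaluate the objective at each vertex of the feasible region:
  z(0, 0) = 0
  z(11.6, 0) = 92.8
  z(6, 7) = 97  ←
  z(0, 13) = 91
The maximum is at a = 6, b = 7.

(6, 7)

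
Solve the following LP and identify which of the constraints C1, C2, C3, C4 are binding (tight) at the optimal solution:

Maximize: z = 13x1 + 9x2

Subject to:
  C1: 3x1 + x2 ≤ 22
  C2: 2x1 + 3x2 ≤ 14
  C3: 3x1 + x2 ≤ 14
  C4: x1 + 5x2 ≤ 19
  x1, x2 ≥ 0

At x1 = 4, x2 = 2, compute slack b - a·x for each constraint:
  C1: 22 − 14 = 8  (slack)
  C2: 14 − 14 = 0  (binding)
  C3: 14 − 14 = 0  (binding)
  C4: 19 − 14 = 5  (slack)

Optimal: x1 = 4, x2 = 2
Binding: C2, C3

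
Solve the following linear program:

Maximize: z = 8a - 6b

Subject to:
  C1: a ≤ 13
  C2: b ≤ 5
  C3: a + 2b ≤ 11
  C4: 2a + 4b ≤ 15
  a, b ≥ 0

Evaluate the objective at each vertex of the feasible region:
  z(0, 0) = 0
  z(7.5, 0) = 60  ←
  z(0, 3.75) = -22.5
The maximum is at a = 7.5, b = 0.

a = 7.5, b = 0, z = 60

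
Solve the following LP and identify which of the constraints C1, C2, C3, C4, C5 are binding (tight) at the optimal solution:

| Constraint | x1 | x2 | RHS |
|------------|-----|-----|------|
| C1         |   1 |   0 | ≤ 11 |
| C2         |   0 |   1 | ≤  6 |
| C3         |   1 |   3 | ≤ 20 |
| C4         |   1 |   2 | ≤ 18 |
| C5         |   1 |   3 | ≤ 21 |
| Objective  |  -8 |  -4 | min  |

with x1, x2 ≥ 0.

At x1 = 11, x2 = 3, compute slack b - a·x for each constraint:
  C1: 11 − 11 = 0  (binding)
  C2: 6 − 3 = 3  (slack)
  C3: 20 − 20 = 0  (binding)
  C4: 18 − 17 = 1  (slack)
  C5: 21 − 20 = 1  (slack)

Optimal: x1 = 11, x2 = 3
Binding: C1, C3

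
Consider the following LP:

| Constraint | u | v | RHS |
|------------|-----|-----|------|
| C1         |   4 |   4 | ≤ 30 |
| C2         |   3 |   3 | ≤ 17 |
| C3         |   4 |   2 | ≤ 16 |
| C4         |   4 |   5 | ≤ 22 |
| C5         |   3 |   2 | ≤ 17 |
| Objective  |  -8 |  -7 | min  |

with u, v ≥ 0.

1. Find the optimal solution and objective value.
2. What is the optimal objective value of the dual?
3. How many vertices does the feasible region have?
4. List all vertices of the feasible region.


1. u = 3, v = 2, z = -38
2. -38
3. 4
4. (0, 0), (4, 0), (3, 2), (0, 4.4)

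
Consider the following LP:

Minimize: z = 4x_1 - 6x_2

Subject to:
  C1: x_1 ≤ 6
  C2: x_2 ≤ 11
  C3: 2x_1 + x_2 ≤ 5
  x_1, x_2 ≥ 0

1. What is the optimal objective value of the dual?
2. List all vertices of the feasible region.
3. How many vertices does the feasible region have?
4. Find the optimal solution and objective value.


1. -30
2. (0, 0), (2.5, 0), (0, 5)
3. 3
4. x_1 = 0, x_2 = 5, z = -30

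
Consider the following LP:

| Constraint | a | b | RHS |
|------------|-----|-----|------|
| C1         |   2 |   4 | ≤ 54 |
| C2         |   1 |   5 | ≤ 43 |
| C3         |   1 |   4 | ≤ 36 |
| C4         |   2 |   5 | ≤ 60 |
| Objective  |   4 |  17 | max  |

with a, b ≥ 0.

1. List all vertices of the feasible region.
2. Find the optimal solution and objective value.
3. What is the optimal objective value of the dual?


1. (0, 0), (27, 0), (18, 4.5), (8, 7), (0, 8.6)
2. a = 8, b = 7, z = 151
3. 151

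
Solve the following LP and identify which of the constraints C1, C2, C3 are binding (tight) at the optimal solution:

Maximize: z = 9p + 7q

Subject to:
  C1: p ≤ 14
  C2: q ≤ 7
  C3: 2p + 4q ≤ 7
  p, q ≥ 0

At p = 3.5, q = 0, compute slack b - a·x for each constraint:
  C1: 14 − 3.5 = 10.5  (slack)
  C2: 7 − 0 = 7  (slack)
  C3: 7 − 7 = 0  (binding)

Optimal: p = 3.5, q = 0
Binding: C3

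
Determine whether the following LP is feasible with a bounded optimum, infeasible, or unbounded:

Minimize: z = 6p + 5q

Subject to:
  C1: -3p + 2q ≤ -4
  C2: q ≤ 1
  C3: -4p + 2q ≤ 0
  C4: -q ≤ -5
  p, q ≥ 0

Infeasible (no feasible solution exists)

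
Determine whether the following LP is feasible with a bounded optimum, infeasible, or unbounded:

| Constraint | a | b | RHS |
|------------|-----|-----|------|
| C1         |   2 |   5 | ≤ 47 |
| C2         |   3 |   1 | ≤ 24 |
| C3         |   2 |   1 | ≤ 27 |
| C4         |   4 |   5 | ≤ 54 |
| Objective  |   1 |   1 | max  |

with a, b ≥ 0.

Feasible with a bounded optimal solution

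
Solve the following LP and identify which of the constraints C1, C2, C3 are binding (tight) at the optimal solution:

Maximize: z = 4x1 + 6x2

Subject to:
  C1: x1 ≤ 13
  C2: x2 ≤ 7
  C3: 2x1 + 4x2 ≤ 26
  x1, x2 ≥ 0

At x1 = 13, x2 = 0, compute slack b - a·x for each constraint:
  C1: 13 − 13 = 0  (binding)
  C2: 7 − 0 = 7  (slack)
  C3: 26 − 26 = 0  (binding)

Optimal: x1 = 13, x2 = 0
Binding: C1, C3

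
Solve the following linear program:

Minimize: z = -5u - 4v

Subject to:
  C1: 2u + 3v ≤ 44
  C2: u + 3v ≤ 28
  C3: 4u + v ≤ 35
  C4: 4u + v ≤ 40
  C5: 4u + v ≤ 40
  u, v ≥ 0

Evaluate the objective at each vertex of the feasible region:
  z(0, 0) = 0
  z(8.75, 0) = -43.75
  z(7, 7) = -63  ←
  z(0, 9.333) = -37.33
The minimum is at u = 7, v = 7.

u = 7, v = 7, z = -63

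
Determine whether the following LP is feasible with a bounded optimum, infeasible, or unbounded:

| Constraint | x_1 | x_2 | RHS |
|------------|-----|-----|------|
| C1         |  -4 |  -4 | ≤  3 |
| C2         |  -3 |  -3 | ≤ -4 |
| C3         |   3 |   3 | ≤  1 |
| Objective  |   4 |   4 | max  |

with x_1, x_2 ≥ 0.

Infeasible (no feasible solution exists)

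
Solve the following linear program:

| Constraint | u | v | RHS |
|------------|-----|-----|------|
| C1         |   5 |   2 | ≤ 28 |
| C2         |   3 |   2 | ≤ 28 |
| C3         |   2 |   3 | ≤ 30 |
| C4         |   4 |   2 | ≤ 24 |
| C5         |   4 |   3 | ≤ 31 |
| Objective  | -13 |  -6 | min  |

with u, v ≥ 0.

Evaluate the objective at each vertex of the feasible region:
  z(0, 0) = 0
  z(5.6, 0) = -72.8
  z(4, 4) = -76  ←
  z(2.5, 7) = -74.5
  z(0.5, 9.667) = -64.5
  z(0, 10) = -60
The minimum is at u = 4, v = 4.

u = 4, v = 4, z = -76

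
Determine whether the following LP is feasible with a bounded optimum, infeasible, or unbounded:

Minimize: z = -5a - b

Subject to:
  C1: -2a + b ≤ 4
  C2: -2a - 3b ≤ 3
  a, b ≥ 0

Unbounded (objective can decrease without bound)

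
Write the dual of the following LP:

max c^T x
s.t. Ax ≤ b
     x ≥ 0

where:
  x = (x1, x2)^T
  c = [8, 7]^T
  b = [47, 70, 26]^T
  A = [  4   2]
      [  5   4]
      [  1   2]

Primal max cᵀx s.t. Ax ≤ b, x ≥ 0  →  Dual min bᵀy s.t. Aᵀy ≥ c, y ≥ 0.

Minimize: z = 47y1 + 70y2 + 26y3

Subject to:
  4y1 + 5y2 + y3 ≥ 8
  2y1 + 4y2 + 2y3 ≥ 7
  y1, y2, y3 ≥ 0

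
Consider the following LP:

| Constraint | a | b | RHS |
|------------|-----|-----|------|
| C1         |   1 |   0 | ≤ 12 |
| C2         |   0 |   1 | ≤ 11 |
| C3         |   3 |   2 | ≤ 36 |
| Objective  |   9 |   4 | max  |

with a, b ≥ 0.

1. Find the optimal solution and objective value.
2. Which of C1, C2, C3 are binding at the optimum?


1. a = 12, b = 0, z = 108
2. C1, C3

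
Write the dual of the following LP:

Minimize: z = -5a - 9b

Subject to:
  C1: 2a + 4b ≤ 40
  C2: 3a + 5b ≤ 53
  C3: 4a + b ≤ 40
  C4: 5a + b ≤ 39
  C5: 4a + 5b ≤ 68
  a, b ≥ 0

Primal min cᵀx s.t. Ax ≤ b, x ≥ 0  →  Dual max −bᵀy s.t. Aᵀy ≥ −c, y ≥ 0.

Maximize: z = -40y1 - 53y2 - 40y3 - 39y4 - 68y5

Subject to:
  2y1 + 3y2 + 4y3 + 5y4 + 4y5 ≥ 5
  4y1 + 5y2 + y3 + y4 + 5y5 ≥ 9
  y1, y2, y3, y4, y5 ≥ 0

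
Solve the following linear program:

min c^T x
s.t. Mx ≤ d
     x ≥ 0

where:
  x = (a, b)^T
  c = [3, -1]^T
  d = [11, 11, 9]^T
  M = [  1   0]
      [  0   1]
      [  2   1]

Evaluate the objective at each vertex of the feasible region:
  z(0, 0) = 0
  z(4.5, 0) = 13.5
  z(0, 9) = -9  ←
The minimum is at a = 0, b = 9.

a = 0, b = 9, z = -9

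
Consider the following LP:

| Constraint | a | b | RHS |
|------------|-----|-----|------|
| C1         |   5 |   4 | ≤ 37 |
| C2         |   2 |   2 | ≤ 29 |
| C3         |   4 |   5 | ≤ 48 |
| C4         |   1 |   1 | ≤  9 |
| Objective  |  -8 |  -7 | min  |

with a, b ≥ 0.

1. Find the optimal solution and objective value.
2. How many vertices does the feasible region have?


1. a = 1, b = 8, z = -64
2. 4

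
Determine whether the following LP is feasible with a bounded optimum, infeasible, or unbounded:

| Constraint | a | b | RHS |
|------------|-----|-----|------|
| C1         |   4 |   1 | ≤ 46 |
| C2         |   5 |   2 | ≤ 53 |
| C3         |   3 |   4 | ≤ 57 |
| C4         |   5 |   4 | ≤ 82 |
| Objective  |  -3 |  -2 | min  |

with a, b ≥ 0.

Feasible with a bounded optimal solution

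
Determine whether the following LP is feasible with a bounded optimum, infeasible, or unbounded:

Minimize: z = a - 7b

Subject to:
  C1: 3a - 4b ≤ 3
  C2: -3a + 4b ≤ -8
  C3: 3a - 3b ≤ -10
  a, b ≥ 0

Infeasible (no feasible solution exists)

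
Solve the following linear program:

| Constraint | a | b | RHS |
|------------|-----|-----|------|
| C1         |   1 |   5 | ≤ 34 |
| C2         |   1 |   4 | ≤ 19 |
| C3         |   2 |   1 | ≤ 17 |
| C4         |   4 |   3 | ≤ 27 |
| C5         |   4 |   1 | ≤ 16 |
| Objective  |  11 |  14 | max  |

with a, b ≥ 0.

Evaluate the objective at each vertex of the feasible region:
  z(0, 0) = 0
  z(4, 0) = 44
  z(3, 4) = 89  ←
  z(0, 4.75) = 66.5
The maximum is at a = 3, b = 4.

a = 3, b = 4, z = 89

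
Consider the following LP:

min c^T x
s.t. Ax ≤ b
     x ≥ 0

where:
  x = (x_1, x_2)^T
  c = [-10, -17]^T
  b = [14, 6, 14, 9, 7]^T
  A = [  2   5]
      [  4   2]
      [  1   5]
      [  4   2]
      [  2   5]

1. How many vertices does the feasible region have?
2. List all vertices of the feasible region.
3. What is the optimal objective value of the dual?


1. 4
2. (0, 0), (1.5, 0), (1, 1), (0, 1.4)
3. -27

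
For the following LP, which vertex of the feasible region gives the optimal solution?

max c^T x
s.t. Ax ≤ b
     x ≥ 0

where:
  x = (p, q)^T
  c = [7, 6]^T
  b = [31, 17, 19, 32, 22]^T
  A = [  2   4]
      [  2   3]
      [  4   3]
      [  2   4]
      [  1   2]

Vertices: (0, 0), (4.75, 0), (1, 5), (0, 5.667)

Evaluate the objective at each vertex of the feasible region:
  z(0, 0) = 0
  z(4.75, 0) = 33.25
  z(1, 5) = 37  ←
  z(0, 5.667) = 34
The maximum is at p = 1, q = 5.

(1, 5)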